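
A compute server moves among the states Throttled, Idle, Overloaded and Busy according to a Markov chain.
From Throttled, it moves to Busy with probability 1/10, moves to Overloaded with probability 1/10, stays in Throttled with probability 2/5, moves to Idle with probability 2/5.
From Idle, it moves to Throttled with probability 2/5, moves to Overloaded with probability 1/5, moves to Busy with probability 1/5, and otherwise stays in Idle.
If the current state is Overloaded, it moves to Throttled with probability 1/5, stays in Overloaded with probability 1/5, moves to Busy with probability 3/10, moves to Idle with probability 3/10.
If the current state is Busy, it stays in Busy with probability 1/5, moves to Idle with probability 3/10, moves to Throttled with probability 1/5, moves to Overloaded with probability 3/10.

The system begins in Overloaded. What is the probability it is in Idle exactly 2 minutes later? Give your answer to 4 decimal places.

0.2900

Propagate the distribution vector 2 minutes from Overloaded.
After 0 minutes: (0.0000, 0.0000, 1.0000, 0.0000)
After 1 minute: (0.2000, 0.3000, 0.2000, 0.3000)
After 2 minutes: (0.3000, 0.2900, 0.2100, 0.2000)
P(in Idle after 2 minutes) = 0.2900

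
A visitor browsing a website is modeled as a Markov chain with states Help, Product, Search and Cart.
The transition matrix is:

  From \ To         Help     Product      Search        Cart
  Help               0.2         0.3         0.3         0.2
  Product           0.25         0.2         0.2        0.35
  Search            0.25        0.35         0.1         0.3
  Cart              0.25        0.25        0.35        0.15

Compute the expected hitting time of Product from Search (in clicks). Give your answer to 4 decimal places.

Let t(s) be the expected number of clicks to first reach Product from state s, with t(Product) = 0. Conditioning on the first click:
t(Help) = 1 + 0.2·t(Help) + 0.3·t(Search) + 0.2·t(Cart)
t(Search) = 1 + 0.25·t(Help) + 0.1·t(Search) + 0.3·t(Cart)
t(Cart) = 1 + 0.25·t(Help) + 0.35·t(Search) + 0.15·t(Cart)
Solving: t(Help) = 3.3092, t(Search) = 3.1839, t(Cart) = 3.4608.
Expected clicks from Search to Product: 3.1839.

3.1839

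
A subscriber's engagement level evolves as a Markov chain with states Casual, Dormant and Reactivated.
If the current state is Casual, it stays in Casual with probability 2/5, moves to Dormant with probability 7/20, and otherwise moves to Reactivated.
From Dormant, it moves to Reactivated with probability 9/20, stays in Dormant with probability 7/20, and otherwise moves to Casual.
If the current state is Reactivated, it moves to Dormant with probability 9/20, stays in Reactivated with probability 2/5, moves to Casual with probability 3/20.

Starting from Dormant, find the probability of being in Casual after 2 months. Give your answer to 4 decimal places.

Sum over the intermediate state after 1 month:
P = P(Dormant→Casual)·P(Casual→Casual) + P(Dormant→Dormant)·P(Dormant→Casual) + P(Dormant→Reactivated)·P(Reactivated→Casual)
  = 0.2×0.4 + 0.35×0.2 + 0.45×0.15
  = 0.0800 + 0.0700 + 0.0675 = 0.2175

0.2175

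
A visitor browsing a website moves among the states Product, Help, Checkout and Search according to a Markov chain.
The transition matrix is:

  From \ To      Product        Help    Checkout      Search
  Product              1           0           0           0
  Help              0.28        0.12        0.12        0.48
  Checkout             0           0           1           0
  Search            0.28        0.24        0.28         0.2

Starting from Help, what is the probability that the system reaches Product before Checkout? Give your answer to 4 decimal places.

0.6087

Let h(s) be the probability of absorption at Product starting from transient state s. Then h(Product) = 1 and h(Checkout) = 0. By first-step analysis:
h(Help) = 0.28·1 + 0.12·h(Help) + 0.12·0 + 0.48·h(Search)
h(Search) = 0.28·1 + 0.24·h(Help) + 0.28·0 + 0.2·h(Search)
Solving: h(Help) = 0.6087, h(Search) = 0.5326.
Starting from Help, the probability is 0.6087.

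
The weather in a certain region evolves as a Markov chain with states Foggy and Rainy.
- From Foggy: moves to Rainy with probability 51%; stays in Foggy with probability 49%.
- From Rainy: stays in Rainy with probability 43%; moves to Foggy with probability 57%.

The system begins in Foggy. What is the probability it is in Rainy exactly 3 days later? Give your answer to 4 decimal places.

Propagate the distribution vector 3 days from Foggy.
After 0 days: (1.0000, 0.0000)
After 1 day: (0.4900, 0.5100)
After 2 days: (0.5308, 0.4692)
After 3 days: (0.5275, 0.4725)
P(in Rainy after 3 days) = 0.4725

0.4725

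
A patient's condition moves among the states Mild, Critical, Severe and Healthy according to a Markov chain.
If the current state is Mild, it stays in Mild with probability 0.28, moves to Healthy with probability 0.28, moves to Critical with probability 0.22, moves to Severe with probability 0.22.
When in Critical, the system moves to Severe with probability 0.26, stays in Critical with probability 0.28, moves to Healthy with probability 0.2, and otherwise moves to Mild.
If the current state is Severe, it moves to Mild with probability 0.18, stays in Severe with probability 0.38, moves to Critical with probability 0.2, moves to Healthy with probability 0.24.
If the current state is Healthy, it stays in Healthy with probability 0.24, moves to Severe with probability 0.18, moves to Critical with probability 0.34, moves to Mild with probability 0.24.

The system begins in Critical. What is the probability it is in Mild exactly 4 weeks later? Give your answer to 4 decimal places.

Propagate the distribution vector 4 weeks from Critical.
After 0 weeks: (0.0000, 1.0000, 0.0000, 0.0000)
After 1 week: (0.2600, 0.2800, 0.2600, 0.2000)
After 2 weeks: (0.2404, 0.2556, 0.2648, 0.2392)
After 3 weeks: (0.2388, 0.2587, 0.2630, 0.2394)
After 4 weeks: (0.2389, 0.2590, 0.2629, 0.2392)
P(in Mild after 4 weeks) = 0.2389

0.2389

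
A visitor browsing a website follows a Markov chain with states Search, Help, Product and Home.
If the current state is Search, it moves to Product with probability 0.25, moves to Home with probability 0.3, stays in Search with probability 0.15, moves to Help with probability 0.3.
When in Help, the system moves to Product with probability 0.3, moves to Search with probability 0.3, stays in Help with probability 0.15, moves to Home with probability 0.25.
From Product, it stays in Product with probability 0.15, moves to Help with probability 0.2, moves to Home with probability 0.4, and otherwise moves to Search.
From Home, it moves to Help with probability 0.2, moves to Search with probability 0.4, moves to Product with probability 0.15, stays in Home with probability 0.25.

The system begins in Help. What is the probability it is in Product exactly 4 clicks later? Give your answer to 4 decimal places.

0.2104

Propagate the distribution vector 4 clicks from Help.
After 0 clicks: (0.0000, 1.0000, 0.0000, 0.0000)
After 1 click: (0.3000, 0.1500, 0.3000, 0.2500)
After 2 clicks: (0.2650, 0.2225, 0.2025, 0.3100)
After 3 clicks: (0.2811, 0.2154, 0.2099, 0.2936)
After 4 clicks: (0.2767, 0.2173, 0.2104, 0.2955)
P(in Product after 4 clicks) = 0.2104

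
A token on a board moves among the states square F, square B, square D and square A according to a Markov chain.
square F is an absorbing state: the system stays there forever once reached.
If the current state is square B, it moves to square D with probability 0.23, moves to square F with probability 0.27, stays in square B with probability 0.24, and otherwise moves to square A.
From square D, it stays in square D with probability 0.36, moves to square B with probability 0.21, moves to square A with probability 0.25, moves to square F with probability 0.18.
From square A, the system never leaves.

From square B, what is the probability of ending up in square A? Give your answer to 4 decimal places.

0.5111

Let h(s) be the probability of absorption at square A starting from transient state s. Then h(square A) = 1 and h(square F) = 0. By first-step analysis:
h(square B) = 0.27·0 + 0.24·h(square B) + 0.23·h(square D) + 0.26·1
h(square D) = 0.18·0 + 0.21·h(square B) + 0.36·h(square D) + 0.25·1
Solving: h(square B) = 0.5111, h(square D) = 0.5583.
Starting from square B, the probability is 0.5111.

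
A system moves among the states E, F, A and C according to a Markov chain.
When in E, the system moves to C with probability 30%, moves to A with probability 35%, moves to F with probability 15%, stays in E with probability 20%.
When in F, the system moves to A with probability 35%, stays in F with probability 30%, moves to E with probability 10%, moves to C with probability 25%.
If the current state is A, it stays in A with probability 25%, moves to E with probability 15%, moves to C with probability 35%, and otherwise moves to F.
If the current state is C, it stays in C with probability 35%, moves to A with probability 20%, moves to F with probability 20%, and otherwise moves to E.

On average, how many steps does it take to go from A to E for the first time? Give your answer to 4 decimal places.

5.8741

Let t(s) be the expected number of steps to first reach E from state s, with t(E) = 0. Conditioning on the first step:
t(F) = 1 + 0.3·t(F) + 0.35·t(A) + 0.25·t(C)
t(A) = 1 + 0.25·t(F) + 0.25·t(A) + 0.35·t(C)
t(C) = 1 + 0.2·t(F) + 0.2·t(A) + 0.35·t(C)
Solving: t(F) = 6.2471, t(A) = 5.8741, t(C) = 5.2681.
Expected steps from A to E: 5.8741.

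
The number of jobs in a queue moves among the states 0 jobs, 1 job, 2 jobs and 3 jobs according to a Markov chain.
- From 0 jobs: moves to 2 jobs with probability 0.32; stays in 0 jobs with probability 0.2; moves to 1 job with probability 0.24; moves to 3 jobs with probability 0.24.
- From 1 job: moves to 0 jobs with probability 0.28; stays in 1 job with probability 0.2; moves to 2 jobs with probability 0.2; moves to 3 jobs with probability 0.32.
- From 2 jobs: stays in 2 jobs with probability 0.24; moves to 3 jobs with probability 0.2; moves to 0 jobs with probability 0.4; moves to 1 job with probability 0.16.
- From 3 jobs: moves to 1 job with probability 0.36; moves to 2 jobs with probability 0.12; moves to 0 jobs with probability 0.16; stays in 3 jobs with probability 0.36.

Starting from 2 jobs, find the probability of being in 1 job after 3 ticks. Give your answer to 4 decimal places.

Propagate the distribution vector 3 ticks from 2 jobs.
After 0 ticks: (0.0000, 0.0000, 1.0000, 0.0000)
After 1 tick: (0.4000, 0.1600, 0.2400, 0.2000)
After 2 ticks: (0.2528, 0.2384, 0.2416, 0.2672)
After 3 ticks: (0.2567, 0.2432, 0.2186, 0.2815)
P(in 1 job after 3 ticks) = 0.2432

0.2432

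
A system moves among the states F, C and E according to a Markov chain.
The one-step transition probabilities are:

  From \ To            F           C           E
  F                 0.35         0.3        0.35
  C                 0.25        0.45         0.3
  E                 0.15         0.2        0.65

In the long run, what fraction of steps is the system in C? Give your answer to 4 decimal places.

Let the stationary distribution be π with π = πP and π_1 + π_2 + π_3 = 1.
π_1 = 0.35·π_1 + 0.25·π_2 + 0.15·π_3
π_2 = 0.3·π_1 + 0.45·π_2 + 0.2·π_3
Solving with the normalization constraint gives π = (0.2246, 0.2966, 0.4788).
So the stationary probability of C is 0.2966.

0.2966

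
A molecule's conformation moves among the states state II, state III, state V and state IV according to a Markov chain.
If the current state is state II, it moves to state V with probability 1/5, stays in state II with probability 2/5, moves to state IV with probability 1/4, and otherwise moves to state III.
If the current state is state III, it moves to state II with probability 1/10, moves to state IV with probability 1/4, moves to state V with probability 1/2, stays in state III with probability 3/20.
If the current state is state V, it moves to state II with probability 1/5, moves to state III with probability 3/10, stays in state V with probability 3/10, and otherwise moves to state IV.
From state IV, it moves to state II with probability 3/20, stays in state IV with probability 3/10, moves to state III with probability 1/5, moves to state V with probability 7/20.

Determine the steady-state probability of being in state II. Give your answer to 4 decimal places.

0.2081

Let the stationary distribution be π with π = πP and π_1 + π_2 + π_3 + π_4 = 1.
π_1 = 0.4·π_1 + 0.1·π_2 + 0.2·π_3 + 0.15·π_4
π_2 = 0.15·π_1 + 0.15·π_2 + 0.3·π_3 + 0.2·π_4
π_3 = 0.2·π_1 + 0.5·π_2 + 0.3·π_3 + 0.35·π_4
Solving with the normalization constraint gives π = (0.2081, 0.2124, 0.3339, 0.2456).
So the stationary probability of state II is 0.2081.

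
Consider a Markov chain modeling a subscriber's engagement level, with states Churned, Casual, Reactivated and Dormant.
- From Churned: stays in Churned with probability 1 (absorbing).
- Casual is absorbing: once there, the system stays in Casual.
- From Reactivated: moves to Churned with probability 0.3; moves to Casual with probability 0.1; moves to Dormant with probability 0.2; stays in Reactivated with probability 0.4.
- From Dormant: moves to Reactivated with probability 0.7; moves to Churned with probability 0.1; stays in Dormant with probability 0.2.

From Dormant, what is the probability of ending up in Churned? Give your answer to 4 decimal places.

0.7941

Let h(s) be the probability of absorption at Churned starting from transient state s. Then h(Churned) = 1 and h(Casual) = 0. By first-step analysis:
h(Reactivated) = 0.3·1 + 0.1·0 + 0.4·h(Reactivated) + 0.2·h(Dormant)
h(Dormant) = 0.1·1 + 0.7·h(Reactivated) + 0.2·h(Dormant)
Solving: h(Reactivated) = 0.7647, h(Dormant) = 0.7941.
Starting from Dormant, the probability is 0.7941.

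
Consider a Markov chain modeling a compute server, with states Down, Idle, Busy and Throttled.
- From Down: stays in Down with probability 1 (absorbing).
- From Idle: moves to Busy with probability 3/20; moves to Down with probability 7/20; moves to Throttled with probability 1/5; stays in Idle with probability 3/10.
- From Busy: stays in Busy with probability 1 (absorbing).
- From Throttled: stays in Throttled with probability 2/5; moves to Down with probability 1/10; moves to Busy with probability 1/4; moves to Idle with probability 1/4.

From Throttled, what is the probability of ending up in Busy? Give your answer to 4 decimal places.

Let h(s) be the probability of absorption at Busy starting from transient state s. Then h(Busy) = 1 and h(Down) = 0. By first-step analysis:
h(Idle) = 0.35·0 + 0.3·h(Idle) + 0.15·1 + 0.2·h(Throttled)
h(Throttled) = 0.1·0 + 0.25·h(Idle) + 0.25·1 + 0.4·h(Throttled)
Solving: h(Idle) = 0.3784, h(Throttled) = 0.5743.
Starting from Throttled, the probability is 0.5743.

0.5743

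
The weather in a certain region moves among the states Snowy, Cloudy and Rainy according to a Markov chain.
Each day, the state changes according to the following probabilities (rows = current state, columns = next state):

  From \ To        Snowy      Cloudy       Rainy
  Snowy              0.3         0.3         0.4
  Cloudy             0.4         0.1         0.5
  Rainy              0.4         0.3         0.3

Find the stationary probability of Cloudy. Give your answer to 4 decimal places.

Let the stationary distribution be π with π = πP and π_1 + π_2 + π_3 = 1.
π_1 = 0.3·π_1 + 0.4·π_2 + 0.4·π_3
π_2 = 0.3·π_1 + 0.1·π_2 + 0.3·π_3
Solving with the normalization constraint gives π = (0.3636, 0.2500, 0.3864).
So the stationary probability of Cloudy is 0.2500.

0.2500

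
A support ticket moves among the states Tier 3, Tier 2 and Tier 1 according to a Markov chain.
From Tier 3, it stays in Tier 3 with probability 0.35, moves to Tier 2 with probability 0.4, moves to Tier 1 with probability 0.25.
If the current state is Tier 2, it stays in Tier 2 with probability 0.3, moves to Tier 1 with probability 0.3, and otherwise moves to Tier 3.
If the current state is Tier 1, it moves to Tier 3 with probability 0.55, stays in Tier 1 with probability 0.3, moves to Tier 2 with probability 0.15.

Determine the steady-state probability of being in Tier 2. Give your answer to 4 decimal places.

Let the stationary distribution be π with π = πP and π_1 + π_2 + π_3 = 1.
π_1 = 0.35·π_1 + 0.4·π_2 + 0.55·π_3
π_2 = 0.4·π_1 + 0.3·π_2 + 0.15·π_3
Solving with the normalization constraint gives π = (0.4208, 0.3002, 0.2790).
So the stationary probability of Tier 2 is 0.3002.

0.3002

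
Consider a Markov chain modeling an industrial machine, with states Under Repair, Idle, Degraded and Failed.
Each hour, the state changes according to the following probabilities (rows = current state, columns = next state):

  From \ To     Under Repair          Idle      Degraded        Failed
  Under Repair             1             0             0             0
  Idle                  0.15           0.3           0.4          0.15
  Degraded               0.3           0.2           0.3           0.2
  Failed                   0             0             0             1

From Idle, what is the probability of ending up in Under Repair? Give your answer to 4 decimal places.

Let h(s) be the probability of absorption at Under Repair starting from transient state s. Then h(Under Repair) = 1 and h(Failed) = 0. By first-step analysis:
h(Idle) = 0.15·1 + 0.3·h(Idle) + 0.4·h(Degraded) + 0.15·0
h(Degraded) = 0.3·1 + 0.2·h(Idle) + 0.3·h(Degraded) + 0.2·0
Solving: h(Idle) = 0.5488, h(Degraded) = 0.5854.
Starting from Idle, the probability is 0.5488.

0.5488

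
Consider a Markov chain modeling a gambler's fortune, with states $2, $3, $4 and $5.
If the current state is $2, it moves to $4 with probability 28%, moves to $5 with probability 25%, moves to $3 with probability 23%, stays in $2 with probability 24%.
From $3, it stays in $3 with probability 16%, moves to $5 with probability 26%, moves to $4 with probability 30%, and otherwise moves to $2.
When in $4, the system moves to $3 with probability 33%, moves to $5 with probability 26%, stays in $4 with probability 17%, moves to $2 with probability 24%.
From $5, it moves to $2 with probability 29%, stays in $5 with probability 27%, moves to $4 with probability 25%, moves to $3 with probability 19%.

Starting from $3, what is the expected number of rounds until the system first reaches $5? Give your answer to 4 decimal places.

3.8849

Let t(s) be the expected number of rounds to first reach $5 from state s, with t($5) = 0. Conditioning on the first round:
t($2) = 1 + 0.24·t($2) + 0.23·t($3) + 0.28·t($4)
t($3) = 1 + 0.28·t($2) + 0.16·t($3) + 0.3·t($4)
t($4) = 1 + 0.24·t($2) + 0.33·t($3) + 0.17·t($4)
Solving: t($2) = 3.9223, t($3) = 3.8849, t($4) = 3.8836.
Expected rounds from $3 to $5: 3.8849.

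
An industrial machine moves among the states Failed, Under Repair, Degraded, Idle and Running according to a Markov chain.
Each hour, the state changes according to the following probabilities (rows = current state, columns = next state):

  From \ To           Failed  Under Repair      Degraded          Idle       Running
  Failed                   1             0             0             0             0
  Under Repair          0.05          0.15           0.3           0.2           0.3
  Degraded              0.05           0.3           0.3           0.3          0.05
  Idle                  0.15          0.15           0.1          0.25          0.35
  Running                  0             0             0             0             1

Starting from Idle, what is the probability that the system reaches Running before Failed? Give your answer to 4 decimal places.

Let h(s) be the probability of absorption at Running starting from transient state s. Then h(Running) = 1 and h(Failed) = 0. By first-step analysis:
h(Under Repair) = 0.05·0 + 0.15·h(Under Repair) + 0.3·h(Degraded) + 0.2·h(Idle) + 0.3·1
h(Degraded) = 0.05·0 + 0.3·h(Under Repair) + 0.3·h(Degraded) + 0.3·h(Idle) + 0.05·1
h(Idle) = 0.15·0 + 0.15·h(Under Repair) + 0.1·h(Degraded) + 0.25·h(Idle) + 0.35·1
Solving: h(Under Repair) = 0.7714, h(Degraded) = 0.7086, h(Idle) = 0.7154.
Starting from Idle, the probability is 0.7154.

0.7154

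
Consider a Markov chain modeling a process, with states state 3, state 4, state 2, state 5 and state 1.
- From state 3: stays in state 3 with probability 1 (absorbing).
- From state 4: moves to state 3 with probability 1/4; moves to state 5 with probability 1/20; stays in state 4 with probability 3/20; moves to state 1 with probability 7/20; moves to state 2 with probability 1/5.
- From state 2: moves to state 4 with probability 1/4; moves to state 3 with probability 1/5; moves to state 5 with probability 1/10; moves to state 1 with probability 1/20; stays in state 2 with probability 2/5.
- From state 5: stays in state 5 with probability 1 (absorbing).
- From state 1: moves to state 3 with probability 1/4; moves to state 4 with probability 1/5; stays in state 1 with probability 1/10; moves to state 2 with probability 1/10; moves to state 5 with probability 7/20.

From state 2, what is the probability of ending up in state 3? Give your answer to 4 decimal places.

0.6450

Let h(s) be the probability of absorption at state 3 starting from transient state s. Then h(state 3) = 1 and h(state 5) = 0. By first-step analysis:
h(state 4) = 0.25·1 + 0.15·h(state 4) + 0.2·h(state 2) + 0.05·0 + 0.35·h(state 1)
h(state 2) = 0.2·1 + 0.25·h(state 4) + 0.4·h(state 2) + 0.1·0 + 0.05·h(state 1)
h(state 1) = 0.25·1 + 0.2·h(state 4) + 0.1·h(state 2) + 0.35·0 + 0.1·h(state 1)
Solving: h(state 4) = 0.6492, h(state 2) = 0.6450, h(state 1) = 0.4937.
Starting from state 2, the probability is 0.6450.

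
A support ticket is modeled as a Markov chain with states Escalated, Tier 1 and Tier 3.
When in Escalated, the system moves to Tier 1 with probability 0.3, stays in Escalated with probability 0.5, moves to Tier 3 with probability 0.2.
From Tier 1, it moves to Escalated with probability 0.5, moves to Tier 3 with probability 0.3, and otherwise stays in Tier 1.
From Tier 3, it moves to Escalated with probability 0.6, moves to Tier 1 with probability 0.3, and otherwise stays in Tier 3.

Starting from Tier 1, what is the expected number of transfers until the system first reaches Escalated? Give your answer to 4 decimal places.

1.9048

Let t(s) be the expected number of transfers to first reach Escalated from state s, with t(Escalated) = 0. Conditioning on the first transfer:
t(Tier 1) = 1 + 0.2·t(Tier 1) + 0.3·t(Tier 3)
t(Tier 3) = 1 + 0.3·t(Tier 1) + 0.1·t(Tier 3)
Solving: t(Tier 1) = 1.9048, t(Tier 3) = 1.7460.
Expected transfers from Tier 1 to Escalated: 1.9048.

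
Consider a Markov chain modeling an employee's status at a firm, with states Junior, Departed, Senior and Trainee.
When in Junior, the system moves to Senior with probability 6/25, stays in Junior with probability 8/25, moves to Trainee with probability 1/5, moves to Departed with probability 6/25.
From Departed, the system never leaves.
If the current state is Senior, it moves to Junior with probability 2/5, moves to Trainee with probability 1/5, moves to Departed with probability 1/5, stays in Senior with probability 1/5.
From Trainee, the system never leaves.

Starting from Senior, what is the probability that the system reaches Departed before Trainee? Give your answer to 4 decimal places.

Let h(s) be the probability of absorption at Departed starting from transient state s. Then h(Departed) = 1 and h(Trainee) = 0. By first-step analysis:
h(Junior) = 0.32·h(Junior) + 0.24·1 + 0.24·h(Senior) + 0.2·0
h(Senior) = 0.4·h(Junior) + 0.2·1 + 0.2·h(Senior) + 0.2·0
Solving: h(Junior) = 0.5357, h(Senior) = 0.5179.
Starting from Senior, the probability is 0.5179.

0.5179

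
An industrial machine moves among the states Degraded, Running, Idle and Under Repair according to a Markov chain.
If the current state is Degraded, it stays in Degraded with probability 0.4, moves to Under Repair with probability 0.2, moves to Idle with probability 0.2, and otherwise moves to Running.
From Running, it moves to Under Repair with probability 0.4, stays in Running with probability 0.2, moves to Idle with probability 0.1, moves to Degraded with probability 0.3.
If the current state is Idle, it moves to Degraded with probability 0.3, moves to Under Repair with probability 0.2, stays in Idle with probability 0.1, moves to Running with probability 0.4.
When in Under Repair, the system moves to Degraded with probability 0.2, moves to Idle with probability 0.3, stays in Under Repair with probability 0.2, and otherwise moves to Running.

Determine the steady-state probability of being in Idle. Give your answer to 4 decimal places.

Let the stationary distribution be π with π = πP and π_1 + π_2 + π_3 + π_4 = 1.
π_1 = 0.4·π_1 + 0.3·π_2 + 0.3·π_3 + 0.2·π_4
π_2 = 0.2·π_1 + 0.2·π_2 + 0.4·π_3 + 0.3·π_4
π_3 = 0.2·π_1 + 0.1·π_2 + 0.1·π_3 + 0.3·π_4
Solving with the normalization constraint gives π = (0.3053, 0.2614, 0.1810, 0.2523).
So the stationary probability of Idle is 0.1810.

0.1810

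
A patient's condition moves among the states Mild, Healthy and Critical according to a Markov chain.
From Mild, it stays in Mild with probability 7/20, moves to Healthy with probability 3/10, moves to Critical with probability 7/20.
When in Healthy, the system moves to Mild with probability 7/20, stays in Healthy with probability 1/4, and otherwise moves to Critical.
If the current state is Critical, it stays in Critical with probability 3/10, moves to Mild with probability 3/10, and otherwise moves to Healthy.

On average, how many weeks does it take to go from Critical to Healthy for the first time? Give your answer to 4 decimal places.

Let t(s) be the expected number of weeks to first reach Healthy from state s, with t(Healthy) = 0. Conditioning on the first week:
t(Mild) = 1 + 0.35·t(Mild) + 0.35·t(Critical)
t(Critical) = 1 + 0.3·t(Mild) + 0.3·t(Critical)
Solving: t(Mild) = 3.0000, t(Critical) = 2.7143.
Expected weeks from Critical to Healthy: 2.7143.

2.7143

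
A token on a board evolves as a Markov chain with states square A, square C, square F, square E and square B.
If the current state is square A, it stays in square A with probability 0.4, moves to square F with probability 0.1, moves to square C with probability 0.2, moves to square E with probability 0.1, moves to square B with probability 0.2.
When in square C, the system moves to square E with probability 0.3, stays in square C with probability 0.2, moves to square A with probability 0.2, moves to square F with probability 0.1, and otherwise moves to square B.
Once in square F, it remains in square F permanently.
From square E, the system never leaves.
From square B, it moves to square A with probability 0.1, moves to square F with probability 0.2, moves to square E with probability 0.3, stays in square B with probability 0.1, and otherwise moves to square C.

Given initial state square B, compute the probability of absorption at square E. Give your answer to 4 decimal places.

0.6280

Let h(s) be the probability of absorption at square E starting from transient state s. Then h(square E) = 1 and h(square F) = 0. By first-step analysis:
h(square A) = 0.4·h(square A) + 0.2·h(square C) + 0.1·0 + 0.1·1 + 0.2·h(square B)
h(square C) = 0.2·h(square A) + 0.2·h(square C) + 0.1·0 + 0.3·1 + 0.2·h(square B)
h(square B) = 0.1·h(square A) + 0.3·h(square C) + 0.2·0 + 0.3·1 + 0.1·h(square B)
Solving: h(square A) = 0.6037, h(square C) = 0.6829, h(square B) = 0.6280.
Starting from square B, the probability is 0.6280.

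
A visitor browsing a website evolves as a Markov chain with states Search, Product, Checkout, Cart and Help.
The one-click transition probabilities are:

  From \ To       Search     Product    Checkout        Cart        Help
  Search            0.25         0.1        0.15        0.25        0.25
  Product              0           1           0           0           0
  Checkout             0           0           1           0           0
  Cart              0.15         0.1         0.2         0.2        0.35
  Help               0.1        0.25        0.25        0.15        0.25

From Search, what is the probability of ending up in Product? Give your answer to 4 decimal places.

Let h(s) be the probability of absorption at Product starting from transient state s. Then h(Product) = 1 and h(Checkout) = 0. By first-step analysis:
h(Search) = 0.25·h(Search) + 0.1·1 + 0.15·0 + 0.25·h(Cart) + 0.25·h(Help)
h(Cart) = 0.15·h(Search) + 0.1·1 + 0.2·0 + 0.2·h(Cart) + 0.35·h(Help)
h(Help) = 0.1·h(Search) + 0.25·1 + 0.25·0 + 0.15·h(Cart) + 0.25·h(Help)
Solving: h(Search) = 0.4284, h(Cart) = 0.4122, h(Help) = 0.4729.
Starting from Search, the probability is 0.4284.

0.4284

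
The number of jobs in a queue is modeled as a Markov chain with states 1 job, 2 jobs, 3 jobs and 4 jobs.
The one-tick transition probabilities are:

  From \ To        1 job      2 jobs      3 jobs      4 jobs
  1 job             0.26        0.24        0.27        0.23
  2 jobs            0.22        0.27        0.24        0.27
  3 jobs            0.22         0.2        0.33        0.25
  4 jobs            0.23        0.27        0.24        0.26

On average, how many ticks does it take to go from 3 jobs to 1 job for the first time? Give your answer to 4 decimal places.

4.4929

Let t(s) be the expected number of ticks to first reach 1 job from state s, with t(1 job) = 0. Conditioning on the first tick:
t(2 jobs) = 1 + 0.27·t(2 jobs) + 0.24·t(3 jobs) + 0.27·t(4 jobs)
t(3 jobs) = 1 + 0.2·t(2 jobs) + 0.33·t(3 jobs) + 0.25·t(4 jobs)
t(4 jobs) = 1 + 0.27·t(2 jobs) + 0.24·t(3 jobs) + 0.26·t(4 jobs)
Solving: t(2 jobs) = 4.4919, t(3 jobs) = 4.4929, t(4 jobs) = 4.4475.
Expected ticks from 3 jobs to 1 job: 4.4929.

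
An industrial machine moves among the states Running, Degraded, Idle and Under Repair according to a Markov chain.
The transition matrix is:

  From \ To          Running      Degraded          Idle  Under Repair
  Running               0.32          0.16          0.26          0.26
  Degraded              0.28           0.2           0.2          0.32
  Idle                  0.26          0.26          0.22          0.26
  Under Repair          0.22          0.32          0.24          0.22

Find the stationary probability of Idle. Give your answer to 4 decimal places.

0.2314

Let the stationary distribution be π with π = πP and π_1 + π_2 + π_3 + π_4 = 1.
π_1 = 0.32·π_1 + 0.28·π_2 + 0.26·π_3 + 0.22·π_4
π_2 = 0.16·π_1 + 0.2·π_2 + 0.26·π_3 + 0.32·π_4
π_3 = 0.26·π_1 + 0.2·π_2 + 0.22·π_3 + 0.24·π_4
Solving with the normalization constraint gives π = (0.2704, 0.2347, 0.2314, 0.2635).
So the stationary probability of Idle is 0.2314.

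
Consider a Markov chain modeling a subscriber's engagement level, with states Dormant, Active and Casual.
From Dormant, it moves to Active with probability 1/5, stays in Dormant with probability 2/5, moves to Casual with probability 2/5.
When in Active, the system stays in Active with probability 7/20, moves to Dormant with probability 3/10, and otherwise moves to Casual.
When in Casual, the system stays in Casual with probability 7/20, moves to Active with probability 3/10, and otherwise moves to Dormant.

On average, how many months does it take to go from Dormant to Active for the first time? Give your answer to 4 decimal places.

Let t(s) be the expected number of months to first reach Active from state s, with t(Active) = 0. Conditioning on the first month:
t(Dormant) = 1 + 0.4·t(Dormant) + 0.4·t(Casual)
t(Casual) = 1 + 0.35·t(Dormant) + 0.35·t(Casual)
Solving: t(Dormant) = 4.2000, t(Casual) = 3.8000.
Expected months from Dormant to Active: 4.2000.

4.2000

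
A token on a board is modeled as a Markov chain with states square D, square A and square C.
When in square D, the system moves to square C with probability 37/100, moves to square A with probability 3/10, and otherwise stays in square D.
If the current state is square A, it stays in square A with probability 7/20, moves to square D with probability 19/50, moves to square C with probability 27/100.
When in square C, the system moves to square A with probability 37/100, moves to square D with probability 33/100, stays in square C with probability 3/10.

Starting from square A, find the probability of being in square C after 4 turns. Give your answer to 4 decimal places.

0.3141

Propagate the distribution vector 4 turns from square A.
After 0 turns: (0.0000, 1.0000, 0.0000)
After 1 turn: (0.3800, 0.3500, 0.2700)
After 2 turns: (0.3475, 0.3364, 0.3161)
After 3 turns: (0.3468, 0.3389, 0.3142)
After 4 turns: (0.3469, 0.3389, 0.3141)
P(in square C after 4 turns) = 0.3141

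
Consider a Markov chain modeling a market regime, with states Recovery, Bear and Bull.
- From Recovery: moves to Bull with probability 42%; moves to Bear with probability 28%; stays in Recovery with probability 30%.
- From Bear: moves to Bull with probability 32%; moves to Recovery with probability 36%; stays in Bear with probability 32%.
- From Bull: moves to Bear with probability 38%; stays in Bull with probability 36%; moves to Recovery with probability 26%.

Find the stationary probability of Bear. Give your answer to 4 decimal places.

Let the stationary distribution be π with π = πP and π_1 + π_2 + π_3 = 1.
π_1 = 0.3·π_1 + 0.36·π_2 + 0.26·π_3
π_2 = 0.28·π_1 + 0.32·π_2 + 0.38·π_3
Solving with the normalization constraint gives π = (0.3052, 0.3297, 0.3651).
So the stationary probability of Bear is 0.3297.

0.3297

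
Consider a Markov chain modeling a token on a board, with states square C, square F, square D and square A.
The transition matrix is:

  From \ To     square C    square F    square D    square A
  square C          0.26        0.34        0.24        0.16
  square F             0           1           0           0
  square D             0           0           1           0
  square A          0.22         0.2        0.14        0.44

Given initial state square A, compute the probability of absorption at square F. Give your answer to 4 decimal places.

Let h(s) be the probability of absorption at square F starting from transient state s. Then h(square F) = 1 and h(square D) = 0. By first-step analysis:
h(square C) = 0.26·h(square C) + 0.34·1 + 0.24·0 + 0.16·h(square A)
h(square A) = 0.22·h(square C) + 0.2·1 + 0.14·0 + 0.44·h(square A)
Solving: h(square C) = 0.5865, h(square A) = 0.5876.
Starting from square A, the probability is 0.5876.

0.5876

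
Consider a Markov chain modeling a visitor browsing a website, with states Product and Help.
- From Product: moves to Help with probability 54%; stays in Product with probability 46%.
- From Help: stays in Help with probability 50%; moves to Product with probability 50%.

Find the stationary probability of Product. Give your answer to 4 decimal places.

Let the stationary distribution be π with π = πP and π_1 + π_2 = 1.
π_1 = 0.46·π_1 + 0.5·π_2
Solving with the normalization constraint gives π = (0.4808, 0.5192).
So the stationary probability of Product is 0.4808.

0.4808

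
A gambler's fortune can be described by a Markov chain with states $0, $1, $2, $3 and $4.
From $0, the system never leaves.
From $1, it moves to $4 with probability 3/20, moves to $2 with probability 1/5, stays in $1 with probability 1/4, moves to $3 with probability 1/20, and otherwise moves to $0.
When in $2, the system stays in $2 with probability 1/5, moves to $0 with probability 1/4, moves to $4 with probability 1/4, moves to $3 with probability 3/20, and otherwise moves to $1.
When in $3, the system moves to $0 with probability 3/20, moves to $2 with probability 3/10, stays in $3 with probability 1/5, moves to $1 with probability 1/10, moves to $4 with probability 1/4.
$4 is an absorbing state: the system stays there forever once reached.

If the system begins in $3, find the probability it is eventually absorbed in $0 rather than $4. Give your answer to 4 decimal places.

0.4613

Let h(s) be the probability of absorption at $0 starting from transient state s. Then h($0) = 1 and h($4) = 0. By first-step analysis:
h($1) = 0.35·1 + 0.25·h($1) + 0.2·h($2) + 0.05·h($3) + 0.15·0
h($2) = 0.25·1 + 0.15·h($1) + 0.2·h($2) + 0.15·h($3) + 0.25·0
h($3) = 0.15·1 + 0.1·h($1) + 0.3·h($2) + 0.2·h($3) + 0.25·0
Solving: h($1) = 0.6356, h($2) = 0.5182, h($3) = 0.4613.
Starting from $3, the probability is 0.4613.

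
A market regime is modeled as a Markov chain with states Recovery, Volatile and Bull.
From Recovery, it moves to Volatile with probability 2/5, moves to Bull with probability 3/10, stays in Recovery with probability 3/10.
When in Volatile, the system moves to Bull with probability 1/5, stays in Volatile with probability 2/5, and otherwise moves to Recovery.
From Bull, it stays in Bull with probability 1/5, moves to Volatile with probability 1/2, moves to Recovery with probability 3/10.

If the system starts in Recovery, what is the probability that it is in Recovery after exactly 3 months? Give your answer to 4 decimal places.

Propagate the distribution vector 3 months from Recovery.
After 0 months: (1.0000, 0.0000, 0.0000)
After 1 month: (0.3000, 0.4000, 0.3000)
After 2 months: (0.3400, 0.4300, 0.2300)
After 3 months: (0.3430, 0.4230, 0.2340)
P(in Recovery after 3 months) = 0.3430

0.3430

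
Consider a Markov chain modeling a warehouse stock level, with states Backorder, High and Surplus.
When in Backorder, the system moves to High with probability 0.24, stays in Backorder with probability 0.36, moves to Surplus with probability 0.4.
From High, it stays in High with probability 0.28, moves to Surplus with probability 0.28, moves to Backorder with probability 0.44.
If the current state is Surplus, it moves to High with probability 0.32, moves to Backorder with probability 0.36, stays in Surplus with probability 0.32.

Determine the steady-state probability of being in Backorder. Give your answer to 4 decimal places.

Let the stationary distribution be π with π = πP and π_1 + π_2 + π_3 = 1.
π_1 = 0.36·π_1 + 0.44·π_2 + 0.36·π_3
π_2 = 0.24·π_1 + 0.28·π_2 + 0.32·π_3
Solving with the normalization constraint gives π = (0.3823, 0.2783, 0.3394).
So the stationary probability of Backorder is 0.3823.

0.3823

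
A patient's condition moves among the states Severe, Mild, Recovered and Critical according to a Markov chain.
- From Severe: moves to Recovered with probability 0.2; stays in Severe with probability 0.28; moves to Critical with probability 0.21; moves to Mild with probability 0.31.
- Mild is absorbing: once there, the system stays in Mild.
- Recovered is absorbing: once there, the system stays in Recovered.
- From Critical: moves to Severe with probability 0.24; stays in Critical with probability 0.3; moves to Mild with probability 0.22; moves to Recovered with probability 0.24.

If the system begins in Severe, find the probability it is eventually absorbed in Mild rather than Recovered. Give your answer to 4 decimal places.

0.5802

Let h(s) be the probability of absorption at Mild starting from transient state s. Then h(Mild) = 1 and h(Recovered) = 0. By first-step analysis:
h(Severe) = 0.28·h(Severe) + 0.31·1 + 0.2·0 + 0.21·h(Critical)
h(Critical) = 0.24·h(Severe) + 0.22·1 + 0.24·0 + 0.3·h(Critical)
Solving: h(Severe) = 0.5802, h(Critical) = 0.5132.
Starting from Severe, the probability is 0.5802.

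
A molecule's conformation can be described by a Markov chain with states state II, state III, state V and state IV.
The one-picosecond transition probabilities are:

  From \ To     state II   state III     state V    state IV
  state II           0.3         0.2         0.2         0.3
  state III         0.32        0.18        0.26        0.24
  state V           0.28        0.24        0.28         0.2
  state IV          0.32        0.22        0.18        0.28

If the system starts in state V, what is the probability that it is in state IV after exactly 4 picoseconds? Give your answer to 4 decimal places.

0.2596

Propagate the distribution vector 4 picoseconds from state V.
After 0 picoseconds: (0.0000, 0.0000, 1.0000, 0.0000)
After 1 picosecond: (0.2800, 0.2400, 0.2800, 0.2000)
After 2 picoseconds: (0.3032, 0.2104, 0.2328, 0.2536)
After 3 picoseconds: (0.3046, 0.2102, 0.2262, 0.2590)
After 4 picoseconds: (0.3049, 0.2100, 0.2255, 0.2596)
P(in state IV after 4 picoseconds) = 0.2596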